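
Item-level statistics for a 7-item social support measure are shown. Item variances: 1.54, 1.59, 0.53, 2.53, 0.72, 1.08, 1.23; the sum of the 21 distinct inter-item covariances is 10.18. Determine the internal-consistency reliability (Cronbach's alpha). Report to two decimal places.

Cronbach's alpha = 0.80

Σσᵢ² = 1.54 + 1.59 + 0.53 + 2.53 + 0.72 + 1.08 + 1.23 = 9.22
Sum of distinct covariances = 10.18
total variance = Σσᵢ² + 2·Σcov = 9.22 + 2 × 10.18 = 29.58
α = (7/6)·(1 − 9.22/29.58) = 0.80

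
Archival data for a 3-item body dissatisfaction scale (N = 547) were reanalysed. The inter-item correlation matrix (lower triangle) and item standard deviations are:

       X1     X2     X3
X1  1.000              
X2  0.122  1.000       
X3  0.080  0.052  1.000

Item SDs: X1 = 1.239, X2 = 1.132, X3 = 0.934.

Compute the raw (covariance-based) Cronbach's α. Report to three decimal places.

Σσ²ᵢ = 1.239² + 1.132² + 0.934² = 3.6889
Covariances σ_ij = r_ij · s_i · s_j:
  σ(X1,X2) = 0.122 × 1.239 × 1.132 = 0.1711
  σ(X1,X3) = 0.080 × 1.239 × 0.934 = 0.0926
  σ(X2,X3) = 0.052 × 1.132 × 0.934 = 0.0550
σ²_T = Σσ²ᵢ + 2·Σσ_ij = 3.6889 + 2 × 0.3187 = 4.3263
α = (3/2)·(1 − 3.6889/4.3263) = 0.221

Cronbach's α = 0.221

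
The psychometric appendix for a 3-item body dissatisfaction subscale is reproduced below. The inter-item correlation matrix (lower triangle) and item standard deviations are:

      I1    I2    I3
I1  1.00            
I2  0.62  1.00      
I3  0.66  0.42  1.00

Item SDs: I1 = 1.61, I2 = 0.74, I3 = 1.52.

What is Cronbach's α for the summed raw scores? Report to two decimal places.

Σσ²ᵢ = 1.61² + 0.74² + 1.52² = 5.4501
Covariances σ_ij = r_ij · s_i · s_j:
  σ(I1,I2) = 0.62 × 1.61 × 0.74 = 0.7387
  σ(I1,I3) = 0.66 × 1.61 × 1.52 = 1.6152
  σ(I2,I3) = 0.42 × 0.74 × 1.52 = 0.4724
σ²_T = Σσ²ᵢ + 2·Σσ_ij = 5.4501 + 2 × 2.8263 = 11.1027
α = (3/2)·(1 − 5.4501/11.1027) = 0.76

α = 0.76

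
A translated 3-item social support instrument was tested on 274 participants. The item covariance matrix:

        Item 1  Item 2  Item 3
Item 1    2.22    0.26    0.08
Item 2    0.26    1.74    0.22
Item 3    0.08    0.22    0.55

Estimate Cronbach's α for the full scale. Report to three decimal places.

Σσ²ᵢ = 2.22 + 1.74 + 0.55 = 4.51
Sum of the distinct covariances = 0.56
Var(T) = 4.51 + 2 × 0.56 = 5.63
α = (k/(k−1))·(1 − Σσ²ᵢ/Var(T)) = (3/2)·(1 − 4.51/5.63) = 0.298

Cronbach's α = 0.298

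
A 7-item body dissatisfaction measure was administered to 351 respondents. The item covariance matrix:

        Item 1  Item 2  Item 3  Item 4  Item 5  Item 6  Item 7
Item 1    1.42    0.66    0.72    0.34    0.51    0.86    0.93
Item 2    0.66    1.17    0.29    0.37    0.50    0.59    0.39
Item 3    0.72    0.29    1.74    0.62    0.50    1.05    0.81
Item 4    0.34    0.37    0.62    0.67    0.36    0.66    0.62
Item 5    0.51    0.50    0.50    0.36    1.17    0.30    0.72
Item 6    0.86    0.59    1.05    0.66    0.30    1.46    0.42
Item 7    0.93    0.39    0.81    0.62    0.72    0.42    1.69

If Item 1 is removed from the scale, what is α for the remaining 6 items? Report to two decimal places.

Remaining items: Item 2, Item 3, Item 4, Item 5, Item 6, Item 7 (k = 6).
sum of item variances = 1.17 + 1.74 + 0.67 + 1.17 + 1.46 + 1.69 = 7.90
σ²_T = 7.90 + 2 × 8.20 = 24.30
α (item deleted) = (6/5)·(1 − 7.90/24.30) = 0.81

α = 0.81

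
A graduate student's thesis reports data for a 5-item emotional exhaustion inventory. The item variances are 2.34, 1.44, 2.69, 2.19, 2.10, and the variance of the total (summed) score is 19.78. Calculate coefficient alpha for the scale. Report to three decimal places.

Σσ²ᵢ = 2.34 + 1.44 + 2.69 + 2.19 + 2.10 = 10.76
α = (k/(k−1))·(1 − Σσ²ᵢ/σ²_total) = (5/4)·(1 − 10.76/19.78) = 0.570

coefficient alpha = 0.570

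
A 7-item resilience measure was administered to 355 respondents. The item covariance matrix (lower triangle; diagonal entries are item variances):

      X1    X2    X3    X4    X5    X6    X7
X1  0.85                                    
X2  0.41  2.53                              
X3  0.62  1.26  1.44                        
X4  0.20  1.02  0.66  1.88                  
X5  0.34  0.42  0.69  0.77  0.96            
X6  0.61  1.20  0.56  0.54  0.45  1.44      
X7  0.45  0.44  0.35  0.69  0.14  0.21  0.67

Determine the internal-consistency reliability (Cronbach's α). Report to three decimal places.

α = 0.830

Σσ²ᵢ = 0.85 + 2.53 + 1.44 + 1.88 + 0.96 + 1.44 + 0.67 = 9.77
Sum of off-diagonal covariances = 12.03
σ²_T = 9.77 + 2 × 12.03 = 33.83
α = (k/(k−1))·(1 − Σσ²ᵢ/σ²_T) = (7/6)·(1 − 9.77/33.83) = 0.830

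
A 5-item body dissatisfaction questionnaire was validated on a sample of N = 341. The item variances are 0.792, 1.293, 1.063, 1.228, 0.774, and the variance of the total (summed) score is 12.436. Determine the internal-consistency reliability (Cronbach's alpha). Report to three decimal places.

ΣVar(i) = 0.792 + 1.293 + 1.063 + 1.228 + 0.774 = 5.150
α = (k/(k−1))·(1 − ΣVar(i)/total variance) = (5/4)·(1 − 5.150/12.436) = 0.732

α = 0.732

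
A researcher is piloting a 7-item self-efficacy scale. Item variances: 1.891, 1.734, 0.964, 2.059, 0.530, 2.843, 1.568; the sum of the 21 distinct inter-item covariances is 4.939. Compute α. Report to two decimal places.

α = 0.54

sum of item variances = 1.891 + 1.734 + 0.964 + 2.059 + 0.530 + 2.843 + 1.568 = 11.589
Sum of distinct covariances = 4.939
Var(T) = sum of item variances + 2·Σcov = 11.589 + 2 × 4.939 = 21.467
α = (7/6)·(1 − 11.589/21.467) = 0.54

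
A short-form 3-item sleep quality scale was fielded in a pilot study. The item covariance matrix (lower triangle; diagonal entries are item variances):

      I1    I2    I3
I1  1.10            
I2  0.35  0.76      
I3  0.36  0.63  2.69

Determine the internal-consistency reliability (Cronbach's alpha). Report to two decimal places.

Cronbach's alpha = 0.56

Σσᵢ² = 1.10 + 0.76 + 2.69 = 4.55
Sum of off-diagonal covariances = 1.34
total variance = 4.55 + 2 × 1.34 = 7.23
α = (k/(k−1))·(1 − Σσᵢ²/total variance) = (3/2)·(1 − 4.55/7.23) = 0.56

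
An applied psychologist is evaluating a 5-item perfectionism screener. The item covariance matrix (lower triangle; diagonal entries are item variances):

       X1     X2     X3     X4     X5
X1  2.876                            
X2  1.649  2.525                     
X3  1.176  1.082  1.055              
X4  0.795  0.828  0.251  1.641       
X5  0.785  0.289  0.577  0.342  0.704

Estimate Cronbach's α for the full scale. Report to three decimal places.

Σσᵢ² = 2.876 + 2.525 + 1.055 + 1.641 + 0.704 = 8.801
Σ_{i<j} σ_ij = 7.774
Var(T) = 8.801 + 2 × 7.774 = 24.349
α = (k/(k−1))·(1 − Σσᵢ²/Var(T)) = (5/4)·(1 − 8.801/24.349) = 0.798

α = 0.798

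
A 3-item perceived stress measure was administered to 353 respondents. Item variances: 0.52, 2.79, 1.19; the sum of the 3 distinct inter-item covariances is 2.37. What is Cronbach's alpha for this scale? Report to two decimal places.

α = 0.77

Σσ²ᵢ = 0.52 + 2.79 + 1.19 = 4.50
Sum of distinct covariances = 2.37
total variance = Σσ²ᵢ + 2·Σcov = 4.50 + 2 × 2.37 = 9.24
α = (3/2)·(1 − 4.50/9.24) = 0.77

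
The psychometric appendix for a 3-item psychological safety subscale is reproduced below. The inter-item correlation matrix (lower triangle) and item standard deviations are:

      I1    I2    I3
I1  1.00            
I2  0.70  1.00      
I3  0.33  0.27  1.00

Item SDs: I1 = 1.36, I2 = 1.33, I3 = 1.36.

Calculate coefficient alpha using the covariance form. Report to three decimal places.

α = 0.696

Σσ²ᵢ = 1.36² + 1.33² + 1.36² = 5.4681
Covariances σ_ij = r_ij · s_i · s_j:
  σ(I1,I2) = 0.70 × 1.36 × 1.33 = 1.2662
  σ(I1,I3) = 0.33 × 1.36 × 1.36 = 0.6104
  σ(I2,I3) = 0.27 × 1.33 × 1.36 = 0.4884
σ²_T = Σσ²ᵢ + 2·Σσ_ij = 5.4681 + 2 × 2.3650 = 10.1981
α = (3/2)·(1 − 5.4681/10.1981) = 0.696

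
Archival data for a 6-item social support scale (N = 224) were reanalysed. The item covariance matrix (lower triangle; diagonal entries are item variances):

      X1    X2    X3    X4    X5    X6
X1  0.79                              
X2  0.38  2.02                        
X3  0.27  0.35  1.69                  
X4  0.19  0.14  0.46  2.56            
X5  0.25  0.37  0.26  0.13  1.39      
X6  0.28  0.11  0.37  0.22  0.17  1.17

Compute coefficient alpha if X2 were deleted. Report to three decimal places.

Remaining items: X1, X3, X4, X5, X6 (k = 5).
ΣVar(i) = 0.79 + 1.69 + 2.56 + 1.39 + 1.17 = 7.60
Var(T) = 7.60 + 2 × 2.60 = 12.80
α (item deleted) = (5/4)·(1 − 7.60/12.80) = 0.508

coefficient alpha = 0.508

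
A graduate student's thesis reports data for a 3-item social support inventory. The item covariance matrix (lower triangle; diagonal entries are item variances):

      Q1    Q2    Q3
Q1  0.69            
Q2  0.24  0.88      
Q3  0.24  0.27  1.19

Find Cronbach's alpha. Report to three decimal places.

α = 0.528

Σσ²ᵢ = 0.69 + 0.88 + 1.19 = 2.76
Σ_{i<j} σ_ij = 0.75
Var(T) = 2.76 + 2 × 0.75 = 4.26
α = (k/(k−1))·(1 − Σσ²ᵢ/Var(T)) = (3/2)·(1 − 2.76/4.26) = 0.528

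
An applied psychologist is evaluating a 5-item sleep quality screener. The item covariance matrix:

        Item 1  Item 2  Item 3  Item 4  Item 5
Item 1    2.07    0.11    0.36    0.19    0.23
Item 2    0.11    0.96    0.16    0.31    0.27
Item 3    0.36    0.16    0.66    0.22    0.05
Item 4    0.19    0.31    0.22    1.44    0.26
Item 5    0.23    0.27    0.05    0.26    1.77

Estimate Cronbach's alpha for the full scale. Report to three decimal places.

Cronbach's alpha = 0.481

Σσᵢ² = 2.07 + 0.96 + 0.66 + 1.44 + 1.77 = 6.90
Sum of the distinct covariances = 2.16
total variance = 6.90 + 2 × 2.16 = 11.22
α = (k/(k−1))·(1 − Σσᵢ²/total variance) = (5/4)·(1 − 6.90/11.22) = 0.481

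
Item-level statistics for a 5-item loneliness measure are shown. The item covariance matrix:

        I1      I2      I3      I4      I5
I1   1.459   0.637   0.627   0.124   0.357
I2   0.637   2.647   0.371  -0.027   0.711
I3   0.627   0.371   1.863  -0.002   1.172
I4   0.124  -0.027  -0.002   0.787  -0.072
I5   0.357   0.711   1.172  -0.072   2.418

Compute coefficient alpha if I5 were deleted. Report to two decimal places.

coefficient alpha = 0.45

Remaining items: I1, I2, I3, I4 (k = 4).
ΣVar(i) = 1.459 + 2.647 + 1.863 + 0.787 = 6.756
σ²_T = 6.756 + 2 × 1.730 = 10.216
α (item deleted) = (4/3)·(1 − 6.756/10.216) = 0.45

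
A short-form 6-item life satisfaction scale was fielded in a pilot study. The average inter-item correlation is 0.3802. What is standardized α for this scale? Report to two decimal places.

Standardized α = k·r̄ / (1 + (k−1)·r̄) = 6 × 0.3802 / (1 + 5 × 0.3802)
  = 2.2812 / 2.9010 = 0.79

α = 0.79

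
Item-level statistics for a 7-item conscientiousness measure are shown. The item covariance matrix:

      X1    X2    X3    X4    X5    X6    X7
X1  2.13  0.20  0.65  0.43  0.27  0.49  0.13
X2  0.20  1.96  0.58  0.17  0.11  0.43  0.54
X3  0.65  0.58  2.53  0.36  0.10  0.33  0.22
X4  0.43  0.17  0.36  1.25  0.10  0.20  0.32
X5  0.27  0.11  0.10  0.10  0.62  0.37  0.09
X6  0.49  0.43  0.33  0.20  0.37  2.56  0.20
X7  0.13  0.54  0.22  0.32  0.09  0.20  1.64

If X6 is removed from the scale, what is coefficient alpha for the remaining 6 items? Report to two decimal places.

Remaining items: X1, X2, X3, X4, X5, X7 (k = 6).
Σσ²ᵢ = 2.13 + 1.96 + 2.53 + 1.25 + 0.62 + 1.64 = 10.13
total variance = 10.13 + 2 × 4.27 = 18.67
α (item deleted) = (6/5)·(1 − 10.13/18.67) = 0.55

coefficient alpha = 0.55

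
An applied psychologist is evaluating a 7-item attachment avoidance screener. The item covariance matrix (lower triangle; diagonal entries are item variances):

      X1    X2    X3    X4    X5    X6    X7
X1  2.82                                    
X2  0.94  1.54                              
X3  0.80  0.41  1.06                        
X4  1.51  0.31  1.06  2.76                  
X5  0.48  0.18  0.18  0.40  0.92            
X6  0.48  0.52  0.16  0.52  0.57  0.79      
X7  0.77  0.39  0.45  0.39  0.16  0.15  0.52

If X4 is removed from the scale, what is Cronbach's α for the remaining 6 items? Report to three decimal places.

Cronbach's α = 0.761

Remaining items: X1, X2, X3, X5, X6, X7 (k = 6).
Σσ²ᵢ = 2.82 + 1.54 + 1.06 + 0.92 + 0.79 + 0.52 = 7.65
total variance = 7.65 + 2 × 6.64 = 20.93
α (item deleted) = (6/5)·(1 − 7.65/20.93) = 0.761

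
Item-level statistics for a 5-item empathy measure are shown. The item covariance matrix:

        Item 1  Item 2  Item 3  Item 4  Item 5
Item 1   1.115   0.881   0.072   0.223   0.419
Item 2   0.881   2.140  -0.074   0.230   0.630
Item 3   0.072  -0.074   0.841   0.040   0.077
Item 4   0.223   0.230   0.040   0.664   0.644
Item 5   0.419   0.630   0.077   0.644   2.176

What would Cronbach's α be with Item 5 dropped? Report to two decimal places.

Cronbach's α = 0.49

Remaining items: Item 1, Item 2, Item 3, Item 4 (k = 4).
Σσ²ᵢ = 1.115 + 2.140 + 0.841 + 0.664 = 4.760
Var(T) = 4.760 + 2 × 1.372 = 7.504
α (item deleted) = (4/3)·(1 − 4.760/7.504) = 0.49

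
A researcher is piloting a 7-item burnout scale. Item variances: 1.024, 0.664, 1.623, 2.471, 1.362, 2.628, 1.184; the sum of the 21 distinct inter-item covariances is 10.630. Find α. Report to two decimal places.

Σσᵢ² = 1.024 + 0.664 + 1.623 + 2.471 + 1.362 + 2.628 + 1.184 = 10.956
Sum of distinct covariances = 10.630
σ²_T = Σσᵢ² + 2·Σcov = 10.956 + 2 × 10.630 = 32.216
α = (7/6)·(1 − 10.956/32.216) = 0.77

α = 0.77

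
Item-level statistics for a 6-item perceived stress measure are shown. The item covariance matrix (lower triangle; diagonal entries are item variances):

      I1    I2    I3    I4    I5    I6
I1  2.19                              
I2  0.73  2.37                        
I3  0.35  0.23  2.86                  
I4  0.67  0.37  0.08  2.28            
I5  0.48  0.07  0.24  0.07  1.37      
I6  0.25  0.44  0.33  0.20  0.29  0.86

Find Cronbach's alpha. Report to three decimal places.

sum of item variances = 2.19 + 2.37 + 2.86 + 2.28 + 1.37 + 0.86 = 11.93
Sum of off-diagonal covariances = 4.80
total variance = 11.93 + 2 × 4.80 = 21.53
α = (k/(k−1))·(1 − sum of item variances/total variance) = (6/5)·(1 − 11.93/21.53) = 0.535

α = 0.535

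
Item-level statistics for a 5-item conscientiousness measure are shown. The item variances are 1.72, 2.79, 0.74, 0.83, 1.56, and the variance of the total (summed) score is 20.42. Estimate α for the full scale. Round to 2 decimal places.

ΣVar(i) = 1.72 + 2.79 + 0.74 + 0.83 + 1.56 = 7.64
α = (k/(k−1))·(1 − ΣVar(i)/σ²_total) = (5/4)·(1 − 7.64/20.42) = 0.78

α = 0.78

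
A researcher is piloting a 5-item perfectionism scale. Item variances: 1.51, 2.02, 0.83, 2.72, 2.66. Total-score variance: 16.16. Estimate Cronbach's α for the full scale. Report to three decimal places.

sum of item variances = 1.51 + 2.02 + 0.83 + 2.72 + 2.66 = 9.74
α = (k/(k−1))·(1 − sum of item variances/σ²_T) = (5/4)·(1 − 9.74/16.16) = 0.497

Cronbach's α = 0.497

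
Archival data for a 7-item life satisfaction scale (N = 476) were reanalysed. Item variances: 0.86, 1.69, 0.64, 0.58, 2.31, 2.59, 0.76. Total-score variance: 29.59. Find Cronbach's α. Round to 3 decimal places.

Cronbach's α = 0.795

ΣVar(i) = 0.86 + 1.69 + 0.64 + 0.58 + 2.31 + 2.59 + 0.76 = 9.43
α = (k/(k−1))·(1 − ΣVar(i)/σ²_total) = (7/6)·(1 − 9.43/29.59) = 0.795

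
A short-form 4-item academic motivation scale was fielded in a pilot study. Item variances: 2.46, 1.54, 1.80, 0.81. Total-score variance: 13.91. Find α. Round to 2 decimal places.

α = 0.70

Σσ²ᵢ = 2.46 + 1.54 + 1.80 + 0.81 = 6.61
α = (k/(k−1))·(1 − Σσ²ᵢ/σ²_total) = (4/3)·(1 − 6.61/13.91) = 0.70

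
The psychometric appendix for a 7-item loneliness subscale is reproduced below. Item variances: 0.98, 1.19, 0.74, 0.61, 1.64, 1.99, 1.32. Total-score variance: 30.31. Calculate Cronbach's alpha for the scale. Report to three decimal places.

Σσ²ᵢ = 0.98 + 1.19 + 0.74 + 0.61 + 1.64 + 1.99 + 1.32 = 8.47
α = (k/(k−1))·(1 − Σσ²ᵢ/σ²_total) = (7/6)·(1 − 8.47/30.31) = 0.841

α = 0.841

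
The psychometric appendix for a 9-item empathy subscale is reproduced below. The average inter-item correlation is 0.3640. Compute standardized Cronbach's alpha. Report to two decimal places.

Standardized α = k·r̄ / (1 + (k−1)·r̄) = 9 × 0.3640 / (1 + 8 × 0.3640)
  = 3.2760 / 3.9120 = 0.84

standardized Cronbach's alpha = 0.84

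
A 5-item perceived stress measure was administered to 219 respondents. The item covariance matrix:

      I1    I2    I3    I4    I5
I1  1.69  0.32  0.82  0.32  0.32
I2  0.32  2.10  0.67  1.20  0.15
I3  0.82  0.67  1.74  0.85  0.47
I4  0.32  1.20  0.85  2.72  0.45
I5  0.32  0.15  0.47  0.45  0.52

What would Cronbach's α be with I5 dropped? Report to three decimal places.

Remaining items: I1, I2, I3, I4 (k = 4).
Σσᵢ² = 1.69 + 2.10 + 1.74 + 2.72 = 8.25
σ²_total = 8.25 + 2 × 4.18 = 16.61
α (item deleted) = (4/3)·(1 − 8.25/16.61) = 0.671

α = 0.671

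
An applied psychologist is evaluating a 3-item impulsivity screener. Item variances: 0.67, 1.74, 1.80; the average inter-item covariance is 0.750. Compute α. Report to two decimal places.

ΣVar(i) = 0.67 + 1.74 + 1.80 = 4.21
Sum of the 3 distinct covariances = 3 × 0.750 = 2.250
Var(T) = ΣVar(i) + 2·Σcov = 4.21 + 2 × 2.250 = 8.710
α = (3/2)·(1 − 4.21/8.710) = 0.77

α = 0.77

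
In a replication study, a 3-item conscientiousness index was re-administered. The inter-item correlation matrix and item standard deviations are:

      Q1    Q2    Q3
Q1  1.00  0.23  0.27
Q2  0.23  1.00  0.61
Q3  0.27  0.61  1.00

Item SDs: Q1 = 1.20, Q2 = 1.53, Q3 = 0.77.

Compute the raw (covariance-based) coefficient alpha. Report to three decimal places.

coefficient alpha = 0.583

Σσ²ᵢ = 1.20² + 1.53² + 0.77² = 4.3738
Covariances σ_ij = r_ij · s_i · s_j:
  σ(Q1,Q2) = 0.23 × 1.20 × 1.53 = 0.4223
  σ(Q1,Q3) = 0.27 × 1.20 × 0.77 = 0.2495
  σ(Q2,Q3) = 0.61 × 1.53 × 0.77 = 0.7186
σ²_T = Σσ²ᵢ + 2·Σσ_ij = 4.3738 + 2 × 1.3904 = 7.1546
α = (3/2)·(1 − 4.3738/7.1546) = 0.583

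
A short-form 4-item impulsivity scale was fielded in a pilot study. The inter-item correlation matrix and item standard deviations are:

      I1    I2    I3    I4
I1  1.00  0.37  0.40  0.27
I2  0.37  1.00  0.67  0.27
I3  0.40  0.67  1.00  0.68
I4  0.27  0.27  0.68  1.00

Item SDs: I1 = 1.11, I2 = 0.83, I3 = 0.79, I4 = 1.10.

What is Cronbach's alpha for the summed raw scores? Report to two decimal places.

α = 0.73

Σσ²ᵢ = 1.11² + 0.83² + 0.79² + 1.10² = 3.7551
Covariances σ_ij = r_ij · s_i · s_j:
  σ(I1,I2) = 0.37 × 1.11 × 0.83 = 0.3409
  σ(I1,I3) = 0.40 × 1.11 × 0.79 = 0.3508
  σ(I1,I4) = 0.27 × 1.11 × 1.10 = 0.3297
  σ(I2,I3) = 0.67 × 0.83 × 0.79 = 0.4393
  σ(I2,I4) = 0.27 × 0.83 × 1.10 = 0.2465
  σ(I3,I4) = 0.68 × 0.79 × 1.10 = 0.5909
σ²_T = Σσ²ᵢ + 2·Σσ_ij = 3.7551 + 2 × 2.2981 = 8.3513
α = (4/3)·(1 − 3.7551/8.3513) = 0.73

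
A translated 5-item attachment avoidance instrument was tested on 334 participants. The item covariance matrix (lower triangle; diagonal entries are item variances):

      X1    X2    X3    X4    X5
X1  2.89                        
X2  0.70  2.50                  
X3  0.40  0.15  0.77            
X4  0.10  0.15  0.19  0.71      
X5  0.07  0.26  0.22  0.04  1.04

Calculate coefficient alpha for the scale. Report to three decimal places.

coefficient alpha = 0.457

sum of item variances = 2.89 + 2.50 + 0.77 + 0.71 + 1.04 = 7.91
Sum of off-diagonal covariances = 2.28
σ²_total = 7.91 + 2 × 2.28 = 12.47
α = (k/(k−1))·(1 − sum of item variances/σ²_total) = (5/4)·(1 − 7.91/12.47) = 0.457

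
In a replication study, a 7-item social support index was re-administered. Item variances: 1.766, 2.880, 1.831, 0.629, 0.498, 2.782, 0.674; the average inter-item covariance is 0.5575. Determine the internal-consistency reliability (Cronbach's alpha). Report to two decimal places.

sum of item variances = 1.766 + 2.880 + 1.831 + 0.629 + 0.498 + 2.782 + 0.674 = 11.060
Sum of the 21 distinct covariances = 21 × 0.5575 = 11.7075
σ²_total = sum of item variances + 2·Σcov = 11.060 + 2 × 11.7075 = 34.4750
α = (7/6)·(1 − 11.060/34.4750) = 0.79

Cronbach's alpha = 0.79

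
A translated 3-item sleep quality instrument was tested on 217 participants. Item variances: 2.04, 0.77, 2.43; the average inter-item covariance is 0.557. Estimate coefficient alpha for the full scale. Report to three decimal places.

α = 0.584

Σσ²ᵢ = 2.04 + 0.77 + 2.43 = 5.24
Sum of the 3 distinct covariances = 3 × 0.557 = 1.671
total variance = Σσ²ᵢ + 2·Σcov = 5.24 + 2 × 1.671 = 8.582
α = (3/2)·(1 − 5.24/8.582) = 0.584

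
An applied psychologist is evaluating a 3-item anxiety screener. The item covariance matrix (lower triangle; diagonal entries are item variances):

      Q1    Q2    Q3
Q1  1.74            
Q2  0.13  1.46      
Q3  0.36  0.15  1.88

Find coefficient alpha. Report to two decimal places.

Σσ²ᵢ = 1.74 + 1.46 + 1.88 = 5.08
Sum of off-diagonal covariances = 0.64
Var(T) = 5.08 + 2 × 0.64 = 6.36
α = (k/(k−1))·(1 − Σσ²ᵢ/Var(T)) = (3/2)·(1 − 5.08/6.36) = 0.30

α = 0.30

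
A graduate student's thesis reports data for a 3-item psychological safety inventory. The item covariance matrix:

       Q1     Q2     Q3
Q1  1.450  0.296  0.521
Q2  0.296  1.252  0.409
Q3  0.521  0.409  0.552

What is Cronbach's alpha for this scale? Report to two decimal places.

Σσ²ᵢ = 1.450 + 1.252 + 0.552 = 3.254
Sum of the distinct covariances = 1.226
σ²_total = 3.254 + 2 × 1.226 = 5.706
α = (k/(k−1))·(1 − Σσ²ᵢ/σ²_total) = (3/2)·(1 − 3.254/5.706) = 0.64

α = 0.64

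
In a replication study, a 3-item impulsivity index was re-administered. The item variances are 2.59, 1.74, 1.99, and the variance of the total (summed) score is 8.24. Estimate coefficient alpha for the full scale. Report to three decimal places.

Σσ²ᵢ = 2.59 + 1.74 + 1.99 = 6.32
α = (k/(k−1))·(1 − Σσ²ᵢ/σ²_total) = (3/2)·(1 − 6.32/8.24) = 0.350

coefficient alpha = 0.350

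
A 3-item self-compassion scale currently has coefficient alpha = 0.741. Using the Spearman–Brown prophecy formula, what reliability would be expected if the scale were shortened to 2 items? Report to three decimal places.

Length factor m = 2/3 = 0.6667
α' = m·α / (1 − (1−m)·α)
   = 2/3 × 0.741 / (1 − (1 − 2/3) × 0.741)
   = 0.4940 / 0.7530 = 0.656

predicted reliability = 0.656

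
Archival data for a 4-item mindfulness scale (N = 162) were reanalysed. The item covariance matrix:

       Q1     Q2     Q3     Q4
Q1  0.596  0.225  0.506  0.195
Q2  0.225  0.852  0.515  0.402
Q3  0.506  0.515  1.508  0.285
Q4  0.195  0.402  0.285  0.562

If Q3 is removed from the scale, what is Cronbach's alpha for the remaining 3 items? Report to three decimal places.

α = 0.675

Remaining items: Q1, Q2, Q4 (k = 3).
ΣVar(i) = 0.596 + 0.852 + 0.562 = 2.010
total variance = 2.010 + 2 × 0.822 = 3.654
α (item deleted) = (3/2)·(1 − 2.010/3.654) = 0.675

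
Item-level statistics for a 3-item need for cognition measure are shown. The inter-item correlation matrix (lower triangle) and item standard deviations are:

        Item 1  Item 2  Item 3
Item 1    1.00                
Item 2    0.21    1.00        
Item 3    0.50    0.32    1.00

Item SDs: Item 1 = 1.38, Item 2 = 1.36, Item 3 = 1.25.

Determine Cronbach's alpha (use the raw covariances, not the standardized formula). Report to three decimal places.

Cronbach's alpha = 0.606

Σσ²ᵢ = 1.38² + 1.36² + 1.25² = 5.3165
Covariances σ_ij = r_ij · s_i · s_j:
  σ(Item 1,Item 2) = 0.21 × 1.38 × 1.36 = 0.3941
  σ(Item 1,Item 3) = 0.50 × 1.38 × 1.25 = 0.8625
  σ(Item 2,Item 3) = 0.32 × 1.36 × 1.25 = 0.5440
σ²_T = Σσ²ᵢ + 2·Σσ_ij = 5.3165 + 2 × 1.8006 = 8.9177
α = (3/2)·(1 − 5.3165/8.9177) = 0.606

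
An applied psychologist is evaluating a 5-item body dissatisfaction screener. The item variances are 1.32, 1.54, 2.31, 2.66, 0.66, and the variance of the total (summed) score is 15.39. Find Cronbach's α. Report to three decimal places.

ΣVar(i) = 1.32 + 1.54 + 2.31 + 2.66 + 0.66 = 8.49
α = (k/(k−1))·(1 − ΣVar(i)/total variance) = (5/4)·(1 − 8.49/15.39) = 0.560

Cronbach's α = 0.560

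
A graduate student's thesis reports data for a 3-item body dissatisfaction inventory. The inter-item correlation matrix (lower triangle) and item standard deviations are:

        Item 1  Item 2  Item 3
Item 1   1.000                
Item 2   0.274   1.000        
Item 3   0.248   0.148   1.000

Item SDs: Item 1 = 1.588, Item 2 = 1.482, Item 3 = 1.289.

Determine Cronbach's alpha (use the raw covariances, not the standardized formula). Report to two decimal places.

Σσ²ᵢ = 1.588² + 1.482² + 1.289² = 6.3796
Covariances σ_ij = r_ij · s_i · s_j:
  σ(Item 1,Item 2) = 0.274 × 1.588 × 1.482 = 0.6448
  σ(Item 1,Item 3) = 0.248 × 1.588 × 1.289 = 0.5076
  σ(Item 2,Item 3) = 0.148 × 1.482 × 1.289 = 0.2827
σ²_T = Σσ²ᵢ + 2·Σσ_ij = 6.3796 + 2 × 1.4351 = 9.2498
α = (3/2)·(1 − 6.3796/9.2498) = 0.47

Cronbach's alpha = 0.47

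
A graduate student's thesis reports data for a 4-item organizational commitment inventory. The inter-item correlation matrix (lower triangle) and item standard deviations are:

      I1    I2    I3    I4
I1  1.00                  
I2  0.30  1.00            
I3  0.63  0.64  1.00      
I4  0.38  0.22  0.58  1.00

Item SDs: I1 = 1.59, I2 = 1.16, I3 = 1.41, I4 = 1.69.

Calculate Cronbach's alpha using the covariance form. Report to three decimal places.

Σσ²ᵢ = 1.59² + 1.16² + 1.41² + 1.69² = 8.7179
Covariances σ_ij = r_ij · s_i · s_j:
  σ(I1,I2) = 0.30 × 1.59 × 1.16 = 0.5533
  σ(I1,I3) = 0.63 × 1.59 × 1.41 = 1.4124
  σ(I1,I4) = 0.38 × 1.59 × 1.69 = 1.0211
  σ(I2,I3) = 0.64 × 1.16 × 1.41 = 1.0468
  σ(I2,I4) = 0.22 × 1.16 × 1.69 = 0.4313
  σ(I3,I4) = 0.58 × 1.41 × 1.69 = 1.3821
σ²_T = Σσ²ᵢ + 2·Σσ_ij = 8.7179 + 2 × 5.8470 = 20.4119
α = (4/3)·(1 − 8.7179/20.4119) = 0.764

α = 0.764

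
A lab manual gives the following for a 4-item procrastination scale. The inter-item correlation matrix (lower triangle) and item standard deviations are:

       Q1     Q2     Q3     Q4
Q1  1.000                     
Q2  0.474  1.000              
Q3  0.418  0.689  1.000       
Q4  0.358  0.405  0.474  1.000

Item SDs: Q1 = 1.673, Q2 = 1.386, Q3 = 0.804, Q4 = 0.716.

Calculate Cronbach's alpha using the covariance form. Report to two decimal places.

Cronbach's alpha = 0.73

Σσ²ᵢ = 1.673² + 1.386² + 0.804² + 0.716² = 5.8790
Covariances σ_ij = r_ij · s_i · s_j:
  σ(Q1,Q2) = 0.474 × 1.673 × 1.386 = 1.0991
  σ(Q1,Q3) = 0.418 × 1.673 × 0.804 = 0.5622
  σ(Q1,Q4) = 0.358 × 1.673 × 0.716 = 0.4288
  σ(Q2,Q3) = 0.689 × 1.386 × 0.804 = 0.7678
  σ(Q2,Q4) = 0.405 × 1.386 × 0.716 = 0.4019
  σ(Q3,Q4) = 0.474 × 0.804 × 0.716 = 0.2729
σ²_T = Σσ²ᵢ + 2·Σσ_ij = 5.8790 + 2 × 3.5327 = 12.9444
α = (4/3)·(1 − 5.8790/12.9444) = 0.73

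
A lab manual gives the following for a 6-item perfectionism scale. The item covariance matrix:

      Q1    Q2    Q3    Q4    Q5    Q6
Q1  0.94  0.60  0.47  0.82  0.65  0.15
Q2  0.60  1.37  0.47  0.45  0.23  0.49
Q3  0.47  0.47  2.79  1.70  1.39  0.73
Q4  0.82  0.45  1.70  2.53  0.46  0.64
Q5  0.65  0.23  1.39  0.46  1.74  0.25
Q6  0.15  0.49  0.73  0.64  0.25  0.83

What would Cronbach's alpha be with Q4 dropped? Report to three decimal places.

Remaining items: Q1, Q2, Q3, Q5, Q6 (k = 5).
ΣVar(i) = 0.94 + 1.37 + 2.79 + 1.74 + 0.83 = 7.67
σ²_total = 7.67 + 2 × 5.43 = 18.53
α (item deleted) = (5/4)·(1 − 7.67/18.53) = 0.733

Cronbach's alpha = 0.733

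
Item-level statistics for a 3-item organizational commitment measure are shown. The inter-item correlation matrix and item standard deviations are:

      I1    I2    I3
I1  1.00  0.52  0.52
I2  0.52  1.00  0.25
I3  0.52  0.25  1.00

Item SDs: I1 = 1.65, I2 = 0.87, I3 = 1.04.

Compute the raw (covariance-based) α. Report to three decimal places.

α = 0.675

Σσ²ᵢ = 1.65² + 0.87² + 1.04² = 4.5610
Covariances σ_ij = r_ij · s_i · s_j:
  σ(I1,I2) = 0.52 × 1.65 × 0.87 = 0.7465
  σ(I1,I3) = 0.52 × 1.65 × 1.04 = 0.8923
  σ(I2,I3) = 0.25 × 0.87 × 1.04 = 0.2262
σ²_T = Σσ²ᵢ + 2·Σσ_ij = 4.5610 + 2 × 1.8650 = 8.2910
α = (3/2)·(1 − 4.5610/8.2910) = 0.675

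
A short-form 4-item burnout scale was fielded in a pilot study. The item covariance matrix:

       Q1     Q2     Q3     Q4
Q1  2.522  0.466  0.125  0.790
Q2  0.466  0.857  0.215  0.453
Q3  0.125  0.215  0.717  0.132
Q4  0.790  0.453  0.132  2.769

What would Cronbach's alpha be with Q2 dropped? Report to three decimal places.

α = 0.388

Remaining items: Q1, Q3, Q4 (k = 3).
ΣVar(i) = 2.522 + 0.717 + 2.769 = 6.008
Var(T) = 6.008 + 2 × 1.047 = 8.102
α (item deleted) = (3/2)·(1 − 6.008/8.102) = 0.388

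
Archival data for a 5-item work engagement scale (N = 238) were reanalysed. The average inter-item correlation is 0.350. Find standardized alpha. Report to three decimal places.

Standardized α = k·r̄ / (1 + (k−1)·r̄) = 5 × 0.350 / (1 + 4 × 0.350)
  = 1.7500 / 2.4000 = 0.729

standardized alpha = 0.729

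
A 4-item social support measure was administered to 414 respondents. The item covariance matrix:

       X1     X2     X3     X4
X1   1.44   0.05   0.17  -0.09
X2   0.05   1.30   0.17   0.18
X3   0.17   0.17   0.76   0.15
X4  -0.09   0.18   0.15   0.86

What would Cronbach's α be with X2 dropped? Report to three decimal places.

Remaining items: X1, X3, X4 (k = 3).
ΣVar(i) = 1.44 + 0.76 + 0.86 = 3.06
Var(T) = 3.06 + 2 × 0.23 = 3.52
α (item deleted) = (3/2)·(1 − 3.06/3.52) = 0.196

Cronbach's α = 0.196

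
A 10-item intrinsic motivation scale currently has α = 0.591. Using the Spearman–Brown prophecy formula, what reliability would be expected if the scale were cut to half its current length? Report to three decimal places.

predicted reliability = 0.419

Length factor m = 1/2
α' = m·α / (1 − (1−m)·α)
   = 1/2 × 0.591 / (1 − (1 − 1/2) × 0.591)
   = 0.2955 / 0.7045 = 0.419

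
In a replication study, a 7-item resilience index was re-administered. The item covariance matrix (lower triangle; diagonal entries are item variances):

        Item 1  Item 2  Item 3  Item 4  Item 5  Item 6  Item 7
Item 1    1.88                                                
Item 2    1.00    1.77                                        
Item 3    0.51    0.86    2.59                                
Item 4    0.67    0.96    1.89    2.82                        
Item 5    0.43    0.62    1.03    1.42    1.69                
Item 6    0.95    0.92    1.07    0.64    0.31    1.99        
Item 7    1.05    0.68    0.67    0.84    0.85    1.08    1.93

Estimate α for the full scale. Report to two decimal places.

α = 0.83

ΣVar(i) = 1.88 + 1.77 + 2.59 + 2.82 + 1.69 + 1.99 + 1.93 = 14.67
Sum of off-diagonal covariances = 18.45
σ²_T = 14.67 + 2 × 18.45 = 51.57
α = (k/(k−1))·(1 − ΣVar(i)/σ²_T) = (7/6)·(1 − 14.67/51.57) = 0.83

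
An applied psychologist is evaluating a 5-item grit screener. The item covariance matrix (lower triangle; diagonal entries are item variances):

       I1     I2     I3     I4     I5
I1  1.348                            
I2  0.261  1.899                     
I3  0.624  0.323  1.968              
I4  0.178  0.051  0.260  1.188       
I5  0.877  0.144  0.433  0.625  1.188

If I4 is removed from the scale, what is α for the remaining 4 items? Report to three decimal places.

α = 0.605

Remaining items: I1, I2, I3, I5 (k = 4).
Σσᵢ² = 1.348 + 1.899 + 1.968 + 1.188 = 6.403
σ²_T = 6.403 + 2 × 2.662 = 11.727
α (item deleted) = (4/3)·(1 − 6.403/11.727) = 0.605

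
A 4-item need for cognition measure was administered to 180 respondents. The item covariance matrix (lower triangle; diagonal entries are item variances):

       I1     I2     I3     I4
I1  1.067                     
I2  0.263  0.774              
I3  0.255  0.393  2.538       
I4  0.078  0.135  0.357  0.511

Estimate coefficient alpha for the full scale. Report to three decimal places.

Σσᵢ² = 1.067 + 0.774 + 2.538 + 0.511 = 4.890
Sum of off-diagonal covariances = 1.481
σ²_total = 4.890 + 2 × 1.481 = 7.852
α = (k/(k−1))·(1 − Σσᵢ²/σ²_total) = (4/3)·(1 − 4.890/7.852) = 0.503

α = 0.503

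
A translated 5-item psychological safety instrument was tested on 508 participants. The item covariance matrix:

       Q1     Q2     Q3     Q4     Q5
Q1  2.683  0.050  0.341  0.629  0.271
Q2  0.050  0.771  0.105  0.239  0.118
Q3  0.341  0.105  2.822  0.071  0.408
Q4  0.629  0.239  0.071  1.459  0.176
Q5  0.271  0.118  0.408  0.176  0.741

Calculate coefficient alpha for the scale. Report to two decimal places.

Σσᵢ² = 2.683 + 0.771 + 2.822 + 1.459 + 0.741 = 8.476
Sum of the distinct covariances = 2.408
total variance = 8.476 + 2 × 2.408 = 13.292
α = (k/(k−1))·(1 − Σσᵢ²/total variance) = (5/4)·(1 − 8.476/13.292) = 0.45

coefficient alpha = 0.45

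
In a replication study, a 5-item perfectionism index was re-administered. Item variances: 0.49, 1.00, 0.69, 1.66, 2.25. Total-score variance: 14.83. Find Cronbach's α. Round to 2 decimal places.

Σσ²ᵢ = 0.49 + 1.00 + 0.69 + 1.66 + 2.25 = 6.09
α = (k/(k−1))·(1 − Σσ²ᵢ/σ²_total) = (5/4)·(1 − 6.09/14.83) = 0.74

Cronbach's α = 0.74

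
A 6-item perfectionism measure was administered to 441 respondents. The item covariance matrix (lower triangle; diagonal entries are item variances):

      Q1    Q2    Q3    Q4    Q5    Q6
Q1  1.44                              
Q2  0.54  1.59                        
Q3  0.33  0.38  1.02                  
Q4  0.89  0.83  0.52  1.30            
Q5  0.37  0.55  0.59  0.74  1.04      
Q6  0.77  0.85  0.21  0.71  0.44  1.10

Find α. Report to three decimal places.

ΣVar(i) = 1.44 + 1.59 + 1.02 + 1.30 + 1.04 + 1.10 = 7.49
Sum of the distinct covariances = 8.72
σ²_total = 7.49 + 2 × 8.72 = 24.93
α = (k/(k−1))·(1 − ΣVar(i)/σ²_total) = (6/5)·(1 − 7.49/24.93) = 0.839

α = 0.839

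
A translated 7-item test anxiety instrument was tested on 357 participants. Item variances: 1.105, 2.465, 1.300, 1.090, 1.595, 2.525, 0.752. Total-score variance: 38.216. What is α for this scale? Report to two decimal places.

α = 0.84

Σσ²ᵢ = 1.105 + 2.465 + 1.300 + 1.090 + 1.595 + 2.525 + 0.752 = 10.832
α = (k/(k−1))·(1 − Σσ²ᵢ/σ²_T) = (7/6)·(1 − 10.832/38.216) = 0.84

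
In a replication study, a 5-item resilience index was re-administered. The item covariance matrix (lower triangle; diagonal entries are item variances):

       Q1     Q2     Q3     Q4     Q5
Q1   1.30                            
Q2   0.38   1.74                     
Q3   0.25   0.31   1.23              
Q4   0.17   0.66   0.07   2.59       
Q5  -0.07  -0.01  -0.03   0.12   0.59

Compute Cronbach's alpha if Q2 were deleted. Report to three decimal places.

Remaining items: Q1, Q3, Q4, Q5 (k = 4).
Σσᵢ² = 1.30 + 1.23 + 2.59 + 0.59 = 5.71
σ²_T = 5.71 + 2 × 0.51 = 6.73
α (item deleted) = (4/3)·(1 − 5.71/6.73) = 0.202

Cronbach's alpha = 0.202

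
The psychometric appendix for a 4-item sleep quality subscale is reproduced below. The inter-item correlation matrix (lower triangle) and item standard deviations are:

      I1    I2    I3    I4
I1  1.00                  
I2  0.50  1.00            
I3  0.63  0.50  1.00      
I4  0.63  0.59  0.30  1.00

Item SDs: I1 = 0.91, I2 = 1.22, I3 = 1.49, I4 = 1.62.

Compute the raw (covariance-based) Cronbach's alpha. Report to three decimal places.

Σσ²ᵢ = 0.91² + 1.22² + 1.49² + 1.62² = 7.1610
Covariances σ_ij = r_ij · s_i · s_j:
  σ(I1,I2) = 0.50 × 0.91 × 1.22 = 0.5551
  σ(I1,I3) = 0.63 × 0.91 × 1.49 = 0.8542
  σ(I1,I4) = 0.63 × 0.91 × 1.62 = 0.9287
  σ(I2,I3) = 0.50 × 1.22 × 1.49 = 0.9089
  σ(I2,I4) = 0.59 × 1.22 × 1.62 = 1.1661
  σ(I3,I4) = 0.30 × 1.49 × 1.62 = 0.7241
σ²_T = Σσ²ᵢ + 2·Σσ_ij = 7.1610 + 2 × 5.1371 = 17.4352
α = (4/3)·(1 − 7.1610/17.4352) = 0.786

Cronbach's alpha = 0.786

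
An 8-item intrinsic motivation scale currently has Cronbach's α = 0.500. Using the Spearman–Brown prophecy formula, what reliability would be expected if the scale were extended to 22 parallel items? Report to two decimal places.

predicted reliability = 0.73

Length factor m = 22/8 = 2.7500
α' = m·α / (1 + (m−1)·α)
   = 22/8 × 0.500 / (1 + (22/8 − 1) × 0.500)
   = 1.3750 / 1.8750 = 0.73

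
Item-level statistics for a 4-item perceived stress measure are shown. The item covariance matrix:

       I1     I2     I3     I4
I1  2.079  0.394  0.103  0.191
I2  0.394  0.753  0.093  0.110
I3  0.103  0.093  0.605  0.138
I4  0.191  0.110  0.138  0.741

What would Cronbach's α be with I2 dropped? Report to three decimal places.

Remaining items: I1, I3, I4 (k = 3).
Σσ²ᵢ = 2.079 + 0.605 + 0.741 = 3.425
σ²_total = 3.425 + 2 × 0.432 = 4.289
α (item deleted) = (3/2)·(1 − 3.425/4.289) = 0.302

α = 0.302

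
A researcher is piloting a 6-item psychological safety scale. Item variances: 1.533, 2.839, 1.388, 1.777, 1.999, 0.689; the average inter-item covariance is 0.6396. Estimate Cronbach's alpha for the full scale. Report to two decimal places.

sum of item variances = 1.533 + 2.839 + 1.388 + 1.777 + 1.999 + 0.689 = 10.225
Sum of the 15 distinct covariances = 15 × 0.6396 = 9.5940
Var(T) = sum of item variances + 2·Σcov = 10.225 + 2 × 9.5940 = 29.4130
α = (6/5)·(1 − 10.225/29.4130) = 0.78

α = 0.78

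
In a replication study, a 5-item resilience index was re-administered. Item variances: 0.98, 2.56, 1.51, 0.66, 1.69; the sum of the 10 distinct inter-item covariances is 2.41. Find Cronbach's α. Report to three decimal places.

ΣVar(i) = 0.98 + 2.56 + 1.51 + 0.66 + 1.69 = 7.40
Sum of distinct covariances = 2.41
σ²_total = ΣVar(i) + 2·Σcov = 7.40 + 2 × 2.41 = 12.22
α = (5/4)·(1 − 7.40/12.22) = 0.493

α = 0.493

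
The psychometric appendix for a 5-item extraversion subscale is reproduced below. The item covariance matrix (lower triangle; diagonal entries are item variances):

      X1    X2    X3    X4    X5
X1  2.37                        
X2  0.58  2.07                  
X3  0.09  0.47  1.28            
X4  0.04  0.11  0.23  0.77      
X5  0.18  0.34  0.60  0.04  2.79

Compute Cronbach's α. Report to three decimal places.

α = 0.458

sum of item variances = 2.37 + 2.07 + 1.28 + 0.77 + 2.79 = 9.28
Σ_{i<j} σ_ij = 2.68
σ²_T = 9.28 + 2 × 2.68 = 14.64
α = (k/(k−1))·(1 − sum of item variances/σ²_T) = (5/4)·(1 − 9.28/14.64) = 0.458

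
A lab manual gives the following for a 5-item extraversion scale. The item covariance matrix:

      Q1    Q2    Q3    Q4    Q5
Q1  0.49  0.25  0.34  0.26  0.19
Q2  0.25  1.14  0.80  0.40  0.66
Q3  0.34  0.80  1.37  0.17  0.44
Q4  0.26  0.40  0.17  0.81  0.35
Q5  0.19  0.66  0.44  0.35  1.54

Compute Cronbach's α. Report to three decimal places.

α = 0.738

Σσᵢ² = 0.49 + 1.14 + 1.37 + 0.81 + 1.54 = 5.35
Sum of off-diagonal covariances = 3.86
σ²_total = 5.35 + 2 × 3.86 = 13.07
α = (k/(k−1))·(1 − Σσᵢ²/σ²_total) = (5/4)·(1 − 5.35/13.07) = 0.738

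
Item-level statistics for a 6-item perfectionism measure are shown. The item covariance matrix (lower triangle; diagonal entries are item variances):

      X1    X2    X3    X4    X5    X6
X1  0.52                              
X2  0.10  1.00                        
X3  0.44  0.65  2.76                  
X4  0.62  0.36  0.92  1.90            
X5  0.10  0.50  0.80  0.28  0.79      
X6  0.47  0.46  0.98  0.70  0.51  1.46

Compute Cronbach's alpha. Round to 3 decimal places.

Σσ²ᵢ = 0.52 + 1.00 + 2.76 + 1.90 + 0.79 + 1.46 = 8.43
Σ_{i<j} σ_ij = 7.89
Var(T) = 8.43 + 2 × 7.89 = 24.21
α = (k/(k−1))·(1 − Σσ²ᵢ/Var(T)) = (6/5)·(1 − 8.43/24.21) = 0.782

Cronbach's alpha = 0.782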